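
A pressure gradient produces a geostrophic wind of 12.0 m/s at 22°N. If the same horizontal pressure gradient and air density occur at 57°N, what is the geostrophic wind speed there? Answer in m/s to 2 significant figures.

5.4 m/s

With the same pressure gradient and density, V_g ∝ 1/f ∝ 1/sin φ.
V₂ = V₁ · sin φ₁ / sin φ₂ = 12.0 × sin 22° / sin 57°
V₂ = 12.0 × 0.3746/0.8387 = 5.4 m/s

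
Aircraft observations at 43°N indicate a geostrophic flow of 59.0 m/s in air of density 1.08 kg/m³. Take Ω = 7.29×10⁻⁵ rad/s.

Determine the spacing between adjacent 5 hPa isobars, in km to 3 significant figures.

Coriolis parameter at 43°N:
f = 2Ω sin φ = 2 × 7.29×10⁻⁵ × sin 43° = 9.94×10⁻⁵ s⁻¹
Geostrophic balance rearranged: |∂P/∂n| = f ρ V_g
|∂P/∂n| = 9.94×10⁻⁵ × 1.08 × 59.0 = 6.34×10⁻³ Pa/m
Isobar spacing: Δn = ΔP/|∂P/∂n| = 500 Pa / 6.34×10⁻³ Pa/m = 78914 m ≈ 78.9 km

78.9 km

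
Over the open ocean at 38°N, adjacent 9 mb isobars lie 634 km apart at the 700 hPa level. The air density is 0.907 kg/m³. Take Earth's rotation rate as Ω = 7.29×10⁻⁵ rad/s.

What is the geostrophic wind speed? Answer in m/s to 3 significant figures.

17.4 m/s

Coriolis parameter at 38°N:
f = 2Ω sin φ = 2 × 7.29×10⁻⁵ × sin 38° = 8.98×10⁻⁵ s⁻¹
Pressure gradient: |∂P/∂n| = 900 Pa / 634000 m = 1.42×10⁻³ Pa/m
Geostrophic balance (pressure-gradient force = Coriolis force):
V_g = (1/(fρ)) |∂P/∂n| = 1.42×10⁻³ / (8.98×10⁻⁵ × 0.907) = 17.4 m/s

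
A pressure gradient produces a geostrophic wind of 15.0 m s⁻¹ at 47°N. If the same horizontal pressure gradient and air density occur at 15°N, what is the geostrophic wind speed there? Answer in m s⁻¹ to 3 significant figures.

With the same pressure gradient and density, V_g ∝ 1/f ∝ 1/sin φ.
V₂ = V₁ · sin φ₁ / sin φ₂ = 15.0 × sin 47° / sin 15°
V₂ = 15.0 × 0.7314/0.2588 = 42.4 m s⁻¹

42.4 m s⁻¹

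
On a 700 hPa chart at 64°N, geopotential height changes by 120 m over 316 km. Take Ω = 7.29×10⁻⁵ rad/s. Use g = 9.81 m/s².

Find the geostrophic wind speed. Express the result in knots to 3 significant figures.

Coriolis parameter at 64°N:
f = 2Ω sin φ = 2 × 7.29×10⁻⁵ × sin 64° = 1.31×10⁻⁴ s⁻¹
Height gradient: |∂Z/∂n| = 120 m / 316000 m = 3.80×10⁻⁴
On a pressure surface, geostrophic balance gives V_g = (g/f)|∂Z/∂n|:
V_g = 9.81 × 3.80×10⁻⁴ / 1.31×10⁻⁴ = 28.4 m/s
Converting: 28.4 m/s × 1.944 = 55.3 knots

55.3 knots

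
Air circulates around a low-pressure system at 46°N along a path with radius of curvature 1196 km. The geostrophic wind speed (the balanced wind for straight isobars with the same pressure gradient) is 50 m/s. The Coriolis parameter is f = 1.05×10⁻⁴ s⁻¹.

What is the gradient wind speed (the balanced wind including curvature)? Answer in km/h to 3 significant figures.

Around a low, centrifugal force acts outward with Coriolis, so pressure-gradient force balances both:
(1/ρ)|∂P/∂n| = fV + V²/R  →  V² + fR·V − fR·V_g = 0
With fR = 1.05×10⁻⁴ × 1196×10³ m = 126 m/s:
V = [−fR + √((fR)² + 4 fR V_g)]/2 = [−126 + √(126² + 4×126×50)]/2 = 38.3 m/s
Subgeostrophic (V < V_g = 50 m/s), as expected around a low.
Converting: 38.3 m/s × 3.6 = 138 km/h

138 km/h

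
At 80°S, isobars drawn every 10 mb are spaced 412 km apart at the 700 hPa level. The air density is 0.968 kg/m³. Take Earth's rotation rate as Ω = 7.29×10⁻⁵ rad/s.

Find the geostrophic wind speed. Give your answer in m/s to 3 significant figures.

17.5 m/s

Coriolis parameter at 80°S:
f = 2Ω sin φ = 2 × 7.29×10⁻⁵ × sin 80° = 1.44×10⁻⁴ s⁻¹
Pressure gradient: |∂P/∂n| = 1000 Pa / 412000 m = 2.43×10⁻³ Pa/m
Geostrophic balance (pressure-gradient force = Coriolis force):
V_g = (1/(fρ)) |∂P/∂n| = 2.43×10⁻³ / (1.44×10⁻⁴ × 0.968) = 17.5 m/s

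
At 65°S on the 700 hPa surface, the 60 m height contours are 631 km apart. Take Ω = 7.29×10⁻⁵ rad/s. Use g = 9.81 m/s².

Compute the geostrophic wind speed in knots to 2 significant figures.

14 knots

Coriolis parameter at 65°S:
f = 2Ω sin φ = 2 × 7.29×10⁻⁵ × sin 65° = 1.32×10⁻⁴ s⁻¹
Height gradient: |∂Z/∂n| = 60 m / 631000 m = 9.51×10⁻⁵
On a pressure surface, geostrophic balance gives V_g = (g/f)|∂Z/∂n|:
V_g = 9.81 × 9.51×10⁻⁵ / 1.32×10⁻⁴ = 7.06 m/s
Converting: 7.06 m/s × 1.944 = 14 knots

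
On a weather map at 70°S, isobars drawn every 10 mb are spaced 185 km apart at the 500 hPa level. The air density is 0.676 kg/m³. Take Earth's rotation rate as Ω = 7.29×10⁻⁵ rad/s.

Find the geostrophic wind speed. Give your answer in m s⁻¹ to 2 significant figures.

58 m s⁻¹

Coriolis parameter at 70°S:
f = 2Ω sin φ = 2 × 7.29×10⁻⁵ × sin 70° = 1.37×10⁻⁴ s⁻¹
Pressure gradient: |∂P/∂n| = 1000 Pa / 185000 m = 5.41×10⁻³ Pa/m
Geostrophic balance (pressure-gradient force = Coriolis force):
V_g = (1/(fρ)) |∂P/∂n| = 5.41×10⁻³ / (1.37×10⁻⁴ × 0.676) = 58.4 m/s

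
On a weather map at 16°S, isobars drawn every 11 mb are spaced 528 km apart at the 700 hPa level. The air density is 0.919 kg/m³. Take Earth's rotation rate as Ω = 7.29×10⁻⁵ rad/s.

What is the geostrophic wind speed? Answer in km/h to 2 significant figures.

200 km/h

Coriolis parameter at 16°S:
f = 2Ω sin φ = 2 × 7.29×10⁻⁵ × sin 16° = 4.02×10⁻⁵ s⁻¹
Pressure gradient: |∂P/∂n| = 1100 Pa / 528000 m = 2.08×10⁻³ Pa/m
Geostrophic balance (pressure-gradient force = Coriolis force):
V_g = (1/(fρ)) |∂P/∂n| = 2.08×10⁻³ / (4.02×10⁻⁵ × 0.919) = 56.4 m/s
Converting: 56.4 m/s × 3.6 = 200 km/h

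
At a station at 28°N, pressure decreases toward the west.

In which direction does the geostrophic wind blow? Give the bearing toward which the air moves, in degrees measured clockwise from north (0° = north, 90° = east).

000°

The pressure-gradient force points toward the west (bearing 270°).
Geostrophic balance: in the Northern Hemisphere the Coriolis force deflects motion to the right, so the geostrophic wind blows 90° to the right of the pressure-gradient force (low pressure on the left).
Rotating 270° by 90° clockwise gives 000° — the wind blows toward the north.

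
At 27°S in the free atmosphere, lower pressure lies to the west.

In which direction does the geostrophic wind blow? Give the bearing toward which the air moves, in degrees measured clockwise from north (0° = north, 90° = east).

180°

The pressure-gradient force points toward the west (bearing 270°).
Geostrophic balance: in the Southern Hemisphere the Coriolis force deflects motion to the left, so the geostrophic wind blows 90° to the left of the pressure-gradient force (low pressure on the right).
Rotating 270° by 90° counterclockwise gives 180° — the wind blows toward the south.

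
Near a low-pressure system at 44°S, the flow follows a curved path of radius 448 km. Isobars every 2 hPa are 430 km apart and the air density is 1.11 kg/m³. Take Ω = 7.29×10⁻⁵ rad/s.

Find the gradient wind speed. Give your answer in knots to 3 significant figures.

Coriolis parameter at 44°S:
f = 2Ω sin φ = 2 × 7.29×10⁻⁵ × sin 44° = 1.01×10⁻⁴ s⁻¹
Pressure gradient: |∂P/∂n| = 200 Pa / 430000 m = 4.65×10⁻⁴ Pa/m
Geostrophic speed: V_g = |∂P/∂n|/(fρ) = 4.65×10⁻⁴/(1.01×10⁻⁴ × 1.11) = 4.14 m/s
Around a low, centrifugal force acts outward with Coriolis, so pressure-gradient force balances both:
(1/ρ)|∂P/∂n| = fV + V²/R  →  V² + fR·V − fR·V_g = 0
With fR = 1.01×10⁻⁴ × 448×10³ m = 45.4 m/s:
V = [−fR + √((fR)² + 4 fR V_g)]/2 = [−45.4 + √(45.4² + 4×45.4×4.14)]/2 = 3.82 m/s
Subgeostrophic (V < V_g = 4.14 m/s), as expected around a low.
Converting: 3.82 m/s × 1.944 = 7.42 knots

7.42 knots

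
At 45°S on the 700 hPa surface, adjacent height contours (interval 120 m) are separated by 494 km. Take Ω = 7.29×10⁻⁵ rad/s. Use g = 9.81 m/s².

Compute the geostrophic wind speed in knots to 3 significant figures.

44.9 knots

Coriolis parameter at 45°S:
f = 2Ω sin φ = 2 × 7.29×10⁻⁵ × sin 45° = 1.03×10⁻⁴ s⁻¹
Height gradient: |∂Z/∂n| = 120 m / 494000 m = 2.43×10⁻⁴
On a pressure surface, geostrophic balance gives V_g = (g/f)|∂Z/∂n|:
V_g = 9.81 × 2.43×10⁻⁴ / 1.03×10⁻⁴ = 23.1 m/s
Converting: 23.1 m/s × 1.944 = 44.9 knots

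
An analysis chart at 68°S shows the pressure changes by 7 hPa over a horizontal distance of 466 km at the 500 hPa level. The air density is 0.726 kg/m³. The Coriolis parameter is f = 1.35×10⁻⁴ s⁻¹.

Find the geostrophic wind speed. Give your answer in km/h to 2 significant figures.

55 km/h

Pressure gradient: |∂P/∂n| = 700 Pa / 466000 m = 1.50×10⁻³ Pa/m
Geostrophic balance (pressure-gradient force = Coriolis force):
V_g = (1/(fρ)) |∂P/∂n| = 1.50×10⁻³ / (1.35×10⁻⁴ × 0.726) = 15.3 m/s
Converting: 15.3 m/s × 3.6 = 55 km/h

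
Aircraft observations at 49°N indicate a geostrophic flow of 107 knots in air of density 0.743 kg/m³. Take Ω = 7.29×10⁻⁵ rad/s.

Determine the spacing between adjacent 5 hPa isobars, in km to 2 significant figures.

Coriolis parameter at 49°N:
f = 2Ω sin φ = 2 × 7.29×10⁻⁵ × sin 49° = 1.10×10⁻⁴ s⁻¹
Wind speed in SI: 107 knots = 55.0 m/s
Geostrophic balance rearranged: |∂P/∂n| = f ρ V_g
|∂P/∂n| = 1.10×10⁻⁴ × 0.743 × 55.0 = 4.50×10⁻³ Pa/m
Isobar spacing: Δn = ΔP/|∂P/∂n| = 500 Pa / 4.50×10⁻³ Pa/m = 111102 m ≈ 110 km

110 km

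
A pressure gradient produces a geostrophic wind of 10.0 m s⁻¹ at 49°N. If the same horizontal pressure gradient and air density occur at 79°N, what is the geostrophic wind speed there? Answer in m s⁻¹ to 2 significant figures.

7.7 m s⁻¹

With the same pressure gradient and density, V_g ∝ 1/f ∝ 1/sin φ.
V₂ = V₁ · sin φ₁ / sin φ₂ = 10.0 × sin 49° / sin 79°
V₂ = 10.0 × 0.7547/0.9816 = 7.7 m s⁻¹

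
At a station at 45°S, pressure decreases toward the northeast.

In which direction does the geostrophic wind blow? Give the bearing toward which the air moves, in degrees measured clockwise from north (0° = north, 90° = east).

315°

The pressure-gradient force points toward the northeast (bearing 045°).
Geostrophic balance: in the Southern Hemisphere the Coriolis force deflects motion to the left, so the geostrophic wind blows 90° to the left of the pressure-gradient force (low pressure on the right).
Rotating 045° by 90° counterclockwise gives 315° — the wind blows toward the northwest.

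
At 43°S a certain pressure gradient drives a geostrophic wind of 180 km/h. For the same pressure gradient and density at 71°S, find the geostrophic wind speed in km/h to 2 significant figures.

130 km/h

With the same pressure gradient and density, V_g ∝ 1/f ∝ 1/sin φ.
V₂ = V₁ · sin φ₁ / sin φ₂ = 180 × sin 43° / sin 71°
V₂ = 180 × 0.6820/0.9455 = 130 km/h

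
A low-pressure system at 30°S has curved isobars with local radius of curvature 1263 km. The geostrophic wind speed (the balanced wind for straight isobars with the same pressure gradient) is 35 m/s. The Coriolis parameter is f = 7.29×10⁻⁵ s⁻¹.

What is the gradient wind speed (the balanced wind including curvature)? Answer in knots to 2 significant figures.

53 knots

Around a low, centrifugal force acts outward with Coriolis, so pressure-gradient force balances both:
(1/ρ)|∂P/∂n| = fV + V²/R  →  V² + fR·V − fR·V_g = 0
With fR = 7.29×10⁻⁵ × 1263×10³ m = 92.1 m/s:
V = [−fR + √((fR)² + 4 fR V_g)]/2 = [−92.1 + √(92.1² + 4×92.1×35)]/2 = 27.1 m/s
Subgeostrophic (V < V_g = 35 m/s), as expected around a low.
Converting: 27.1 m/s × 1.944 = 53 knots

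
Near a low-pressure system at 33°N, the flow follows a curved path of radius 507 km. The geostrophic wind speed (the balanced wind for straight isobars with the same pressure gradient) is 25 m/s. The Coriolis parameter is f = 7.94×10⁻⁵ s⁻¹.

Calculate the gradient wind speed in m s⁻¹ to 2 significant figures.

Around a low, centrifugal force acts outward with Coriolis, so pressure-gradient force balances both:
(1/ρ)|∂P/∂n| = fV + V²/R  →  V² + fR·V − fR·V_g = 0
With fR = 7.94×10⁻⁵ × 507×10³ m = 40.3 m/s:
V = [−fR + √((fR)² + 4 fR V_g)]/2 = [−40.3 + √(40.3² + 4×40.3×25)]/2 = 17.4 m/s
Subgeostrophic (V < V_g = 25 m/s), as expected around a low.

17 m s⁻¹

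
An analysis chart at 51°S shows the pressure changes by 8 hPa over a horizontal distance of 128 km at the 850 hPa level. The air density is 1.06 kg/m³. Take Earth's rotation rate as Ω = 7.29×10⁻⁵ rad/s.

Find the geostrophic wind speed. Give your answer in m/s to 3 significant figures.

Coriolis parameter at 51°S:
f = 2Ω sin φ = 2 × 7.29×10⁻⁵ × sin 51° = 1.13×10⁻⁴ s⁻¹
Pressure gradient: |∂P/∂n| = 800 Pa / 128000 m = 6.25×10⁻³ Pa/m
Geostrophic balance (pressure-gradient force = Coriolis force):
V_g = (1/(fρ)) |∂P/∂n| = 6.25×10⁻³ / (1.13×10⁻⁴ × 1.06) = 52.0 m/s

52.0 m/s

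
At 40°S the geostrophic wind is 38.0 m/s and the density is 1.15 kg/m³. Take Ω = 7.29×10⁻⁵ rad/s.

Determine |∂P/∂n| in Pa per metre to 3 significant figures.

4.10×10⁻³ Pa/m

Coriolis parameter at 40°S:
f = 2Ω sin φ = 2 × 7.29×10⁻⁵ × sin 40° = 9.37×10⁻⁵ s⁻¹
Geostrophic balance rearranged: |∂P/∂n| = f ρ V_g
|∂P/∂n| = 9.37×10⁻⁵ × 1.15 × 38.0 = 4.10×10⁻³ Pa/m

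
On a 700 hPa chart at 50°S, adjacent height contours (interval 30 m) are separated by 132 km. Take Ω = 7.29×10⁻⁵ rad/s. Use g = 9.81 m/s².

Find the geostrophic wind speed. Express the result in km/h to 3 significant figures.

Coriolis parameter at 50°S:
f = 2Ω sin φ = 2 × 7.29×10⁻⁵ × sin 50° = 1.12×10⁻⁴ s⁻¹
Height gradient: |∂Z/∂n| = 30 m / 132000 m = 2.27×10⁻⁴
On a pressure surface, geostrophic balance gives V_g = (g/f)|∂Z/∂n|:
V_g = 9.81 × 2.27×10⁻⁴ / 1.12×10⁻⁴ = 20.0 m/s
Converting: 20.0 m/s × 3.6 = 71.9 km/h

71.9 km/h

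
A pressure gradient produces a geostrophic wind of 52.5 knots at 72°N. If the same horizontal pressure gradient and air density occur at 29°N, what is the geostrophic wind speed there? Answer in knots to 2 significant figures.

With the same pressure gradient and density, V_g ∝ 1/f ∝ 1/sin φ.
V₂ = V₁ · sin φ₁ / sin φ₂ = 52.5 × sin 72° / sin 29°
V₂ = 52.5 × 0.9511/0.4848 = 100 knots

100 knots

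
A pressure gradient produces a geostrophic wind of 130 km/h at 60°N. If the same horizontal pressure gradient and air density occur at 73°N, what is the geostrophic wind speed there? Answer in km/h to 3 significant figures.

118 km/h

With the same pressure gradient and density, V_g ∝ 1/f ∝ 1/sin φ.
V₂ = V₁ · sin φ₁ / sin φ₂ = 130 × sin 60° / sin 73°
V₂ = 130 × 0.8660/0.9563 = 118 km/h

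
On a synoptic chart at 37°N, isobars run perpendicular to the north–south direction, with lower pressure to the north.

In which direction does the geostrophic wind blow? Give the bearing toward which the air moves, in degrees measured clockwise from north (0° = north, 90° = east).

The pressure-gradient force points toward the north (bearing 000°).
Geostrophic balance: in the Northern Hemisphere the Coriolis force deflects motion to the right, so the geostrophic wind blows 90° to the right of the pressure-gradient force (low pressure on the left).
Rotating 000° by 90° clockwise gives 090° — the wind blows toward the east.

090°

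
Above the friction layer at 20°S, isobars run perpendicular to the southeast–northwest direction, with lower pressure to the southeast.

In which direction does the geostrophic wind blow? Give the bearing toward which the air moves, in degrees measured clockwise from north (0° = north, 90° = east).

045°

The pressure-gradient force points toward the southeast (bearing 135°).
Geostrophic balance: in the Southern Hemisphere the Coriolis force deflects motion to the left, so the geostrophic wind blows 90° to the left of the pressure-gradient force (low pressure on the right).
Rotating 135° by 90° counterclockwise gives 045° — the wind blows toward the northeast.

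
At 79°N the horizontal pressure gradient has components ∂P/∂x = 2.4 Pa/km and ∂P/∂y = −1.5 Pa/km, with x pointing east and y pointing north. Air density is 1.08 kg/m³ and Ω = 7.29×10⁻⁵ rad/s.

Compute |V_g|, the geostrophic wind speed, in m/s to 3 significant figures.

Coriolis parameter at 79°N:
f = 2Ω sin φ = 2 × 7.29×10⁻⁵ × sin 79° = 1.43×10⁻⁴ s⁻¹
Component geostrophic relations (x east, y north):
u_g = −(1/(fρ)) ∂P/∂y,  v_g = (1/(fρ)) ∂P/∂x
u_g = −(−1.5×10⁻³)/(1.43×10⁻⁴ × 1.08) = 9.70 m/s;  v_g = (2.4×10⁻³)/(1.43×10⁻⁴ × 1.08) = 15.5 m/s
|V_g| = √(u_g² + v_g²) = 18.3 m/s

18.3 m/s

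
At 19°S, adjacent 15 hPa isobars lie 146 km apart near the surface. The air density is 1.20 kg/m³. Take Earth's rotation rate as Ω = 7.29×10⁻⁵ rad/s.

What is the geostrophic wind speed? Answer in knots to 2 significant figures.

Coriolis parameter at 19°S:
f = 2Ω sin φ = 2 × 7.29×10⁻⁵ × sin 19° = 4.75×10⁻⁵ s⁻¹
Pressure gradient: |∂P/∂n| = 1500 Pa / 146000 m = 1.03×10⁻² Pa/m
Geostrophic balance (pressure-gradient force = Coriolis force):
V_g = (1/(fρ)) |∂P/∂n| = 1.03×10⁻² / (4.75×10⁻⁵ × 1.20) = 180 m/s
Converting: 180 m/s × 1.944 = 350 knots

350 knots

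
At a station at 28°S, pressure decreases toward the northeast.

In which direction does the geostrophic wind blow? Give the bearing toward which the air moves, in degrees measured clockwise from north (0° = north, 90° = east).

315°

The pressure-gradient force points toward the northeast (bearing 045°).
Geostrophic balance: in the Southern Hemisphere the Coriolis force deflects motion to the left, so the geostrophic wind blows 90° to the left of the pressure-gradient force (low pressure on the right).
Rotating 045° by 90° counterclockwise gives 315° — the wind blows toward the northwest.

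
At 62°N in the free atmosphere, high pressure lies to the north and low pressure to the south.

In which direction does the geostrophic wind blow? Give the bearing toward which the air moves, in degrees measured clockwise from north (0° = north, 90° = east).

The pressure-gradient force points toward the south (bearing 180°).
Geostrophic balance: in the Northern Hemisphere the Coriolis force deflects motion to the right, so the geostrophic wind blows 90° to the right of the pressure-gradient force (low pressure on the left).
Rotating 180° by 90° clockwise gives 270° — the wind blows toward the west.

270°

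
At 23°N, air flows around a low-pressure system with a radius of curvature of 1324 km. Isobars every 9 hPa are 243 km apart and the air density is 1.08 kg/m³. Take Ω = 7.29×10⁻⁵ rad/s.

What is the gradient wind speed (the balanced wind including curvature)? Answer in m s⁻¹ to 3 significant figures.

39.5 m s⁻¹

Coriolis parameter at 23°N:
f = 2Ω sin φ = 2 × 7.29×10⁻⁵ × sin 23° = 5.70×10⁻⁵ s⁻¹
Pressure gradient: |∂P/∂n| = 900 Pa / 243000 m = 3.70×10⁻³ Pa/m
Geostrophic speed: V_g = |∂P/∂n|/(fρ) = 3.70×10⁻³/(5.70×10⁻⁵ × 1.08) = 60.2 m/s
Around a low, centrifugal force acts outward with Coriolis, so pressure-gradient force balances both:
(1/ρ)|∂P/∂n| = fV + V²/R  →  V² + fR·V − fR·V_g = 0
With fR = 5.70×10⁻⁵ × 1324×10³ m = 75.4 m/s:
V = [−fR + √((fR)² + 4 fR V_g)]/2 = [−75.4 + √(75.4² + 4×75.4×60.2)]/2 = 39.5 m/s
Subgeostrophic (V < V_g = 60.2 m/s), as expected around a low.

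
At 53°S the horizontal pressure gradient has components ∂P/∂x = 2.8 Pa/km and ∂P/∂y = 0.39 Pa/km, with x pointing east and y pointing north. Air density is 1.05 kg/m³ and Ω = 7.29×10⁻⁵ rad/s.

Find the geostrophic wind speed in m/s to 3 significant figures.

23.1 m/s

Coriolis parameter at 53°S:
f = 2Ω sin φ = 2 × 7.29×10⁻⁵ × sin 53° = 1.16×10⁻⁴ s⁻¹
In the Southern Hemisphere f is negative: f = −1.16×10⁻⁴ s⁻¹.
Component geostrophic relations (x east, y north):
u_g = −(1/(fρ)) ∂P/∂y,  v_g = (1/(fρ)) ∂P/∂x
u_g = −(0.39×10⁻³)/(−1.16×10⁻⁴ × 1.05) = 3.19 m/s;  v_g = (2.8×10⁻³)/(−1.16×10⁻⁴ × 1.05) = −22.9 m/s
|V_g| = √(u_g² + v_g²) = 23.1 m/s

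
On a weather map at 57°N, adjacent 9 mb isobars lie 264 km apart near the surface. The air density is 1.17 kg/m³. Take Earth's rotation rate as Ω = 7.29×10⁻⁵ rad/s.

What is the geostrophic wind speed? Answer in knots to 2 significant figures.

Coriolis parameter at 57°N:
f = 2Ω sin φ = 2 × 7.29×10⁻⁵ × sin 57° = 1.22×10⁻⁴ s⁻¹
Pressure gradient: |∂P/∂n| = 900 Pa / 264000 m = 3.41×10⁻³ Pa/m
Geostrophic balance (pressure-gradient force = Coriolis force):
V_g = (1/(fρ)) |∂P/∂n| = 3.41×10⁻³ / (1.22×10⁻⁴ × 1.17) = 23.8 m/s
Converting: 23.8 m/s × 1.944 = 46 knots

46 knots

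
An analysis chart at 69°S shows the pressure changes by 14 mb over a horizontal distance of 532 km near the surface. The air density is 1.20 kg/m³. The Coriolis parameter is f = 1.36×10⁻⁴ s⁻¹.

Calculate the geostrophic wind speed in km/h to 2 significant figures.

58 km/h

Pressure gradient: |∂P/∂n| = 1400 Pa / 532000 m = 2.63×10⁻³ Pa/m
Geostrophic balance (pressure-gradient force = Coriolis force):
V_g = (1/(fρ)) |∂P/∂n| = 2.63×10⁻³ / (1.36×10⁻⁴ × 1.20) = 16.1 m/s
Converting: 16.1 m/s × 3.6 = 58 km/h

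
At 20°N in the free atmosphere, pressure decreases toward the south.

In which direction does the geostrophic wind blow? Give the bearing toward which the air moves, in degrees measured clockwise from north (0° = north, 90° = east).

270°

The pressure-gradient force points toward the south (bearing 180°).
Geostrophic balance: in the Northern Hemisphere the Coriolis force deflects motion to the right, so the geostrophic wind blows 90° to the right of the pressure-gradient force (low pressure on the left).
Rotating 180° by 90° clockwise gives 270° — the wind blows toward the west.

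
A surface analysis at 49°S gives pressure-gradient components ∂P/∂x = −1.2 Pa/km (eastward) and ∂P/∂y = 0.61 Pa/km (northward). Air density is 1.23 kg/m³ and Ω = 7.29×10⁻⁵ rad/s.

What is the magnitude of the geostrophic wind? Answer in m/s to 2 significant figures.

Coriolis parameter at 49°S:
f = 2Ω sin φ = 2 × 7.29×10⁻⁵ × sin 49° = 1.10×10⁻⁴ s⁻¹
In the Southern Hemisphere f is negative: f = −1.10×10⁻⁴ s⁻¹.
Component geostrophic relations (x east, y north):
u_g = −(1/(fρ)) ∂P/∂y,  v_g = (1/(fρ)) ∂P/∂x
u_g = −(0.61×10⁻³)/(−1.10×10⁻⁴ × 1.23) = 4.51 m/s;  v_g = (−1.2×10⁻³)/(−1.10×10⁻⁴ × 1.23) = 8.87 m/s
|V_g| = √(u_g² + v_g²) = 9.95 m/s

9.9 m/s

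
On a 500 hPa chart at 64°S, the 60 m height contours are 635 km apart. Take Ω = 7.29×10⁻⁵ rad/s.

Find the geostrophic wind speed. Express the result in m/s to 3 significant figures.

Coriolis parameter at 64°S:
f = 2Ω sin φ = 2 × 7.29×10⁻⁵ × sin 64° = 1.31×10⁻⁴ s⁻¹
Height gradient: |∂Z/∂n| = 60 m / 635000 m = 9.45×10⁻⁵
On a pressure surface, geostrophic balance gives V_g = (g/f)|∂Z/∂n|:
V_g = 9.81 × 9.45×10⁻⁵ / 1.31×10⁻⁴ = 7.07 m/s

7.07 m/s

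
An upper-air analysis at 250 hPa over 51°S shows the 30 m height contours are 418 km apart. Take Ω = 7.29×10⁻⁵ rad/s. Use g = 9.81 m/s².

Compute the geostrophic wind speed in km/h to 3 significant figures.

22.4 km/h

Coriolis parameter at 51°S:
f = 2Ω sin φ = 2 × 7.29×10⁻⁵ × sin 51° = 1.13×10⁻⁴ s⁻¹
Height gradient: |∂Z/∂n| = 30 m / 418000 m = 7.18×10⁻⁵
On a pressure surface, geostrophic balance gives V_g = (g/f)|∂Z/∂n|:
V_g = 9.81 × 7.18×10⁻⁵ / 1.13×10⁻⁴ = 6.21 m/s
Converting: 6.21 m/s × 3.6 = 22.4 km/h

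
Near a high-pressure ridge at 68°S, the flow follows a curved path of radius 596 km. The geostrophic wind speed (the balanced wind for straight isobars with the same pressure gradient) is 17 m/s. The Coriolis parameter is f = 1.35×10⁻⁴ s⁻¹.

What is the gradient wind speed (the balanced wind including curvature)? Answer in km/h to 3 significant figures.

87.8 km/h

Around a high, pressure-gradient force acts outward with centrifugal, so Coriolis balances both:
fV = (1/ρ)|∂P/∂n| + V²/R  →  V² − fR·V + fR·V_g = 0
With fR = 1.35×10⁻⁴ × 596×10³ m = 80.5 m/s:
V = [fR − √((fR)² − 4 fR V_g)]/2 = [80.5 − √(80.5² − 4×80.5×17)]/2 = 24.4 m/s
Supergeostrophic (V > V_g = 17 m/s), as expected around a high.
Converting: 24.4 m/s × 3.6 = 87.8 km/h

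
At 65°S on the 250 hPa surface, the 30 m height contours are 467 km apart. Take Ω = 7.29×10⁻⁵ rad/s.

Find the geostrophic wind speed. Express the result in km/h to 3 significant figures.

17.2 km/h

Coriolis parameter at 65°S:
f = 2Ω sin φ = 2 × 7.29×10⁻⁵ × sin 65° = 1.32×10⁻⁴ s⁻¹
Height gradient: |∂Z/∂n| = 30 m / 467000 m = 6.42×10⁻⁵
On a pressure surface, geostrophic balance gives V_g = (g/f)|∂Z/∂n|:
V_g = 9.81 × 6.42×10⁻⁵ / 1.32×10⁻⁴ = 4.77 m/s
Converting: 4.77 m/s × 3.6 = 17.2 km/h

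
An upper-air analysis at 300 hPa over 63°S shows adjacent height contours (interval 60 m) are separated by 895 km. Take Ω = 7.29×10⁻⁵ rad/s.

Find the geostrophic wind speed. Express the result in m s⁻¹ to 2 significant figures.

5.1 m s⁻¹

Coriolis parameter at 63°S:
f = 2Ω sin φ = 2 × 7.29×10⁻⁵ × sin 63° = 1.30×10⁻⁴ s⁻¹
Height gradient: |∂Z/∂n| = 60 m / 895000 m = 6.70×10⁻⁵
On a pressure surface, geostrophic balance gives V_g = (g/f)|∂Z/∂n|:
V_g = 9.81 × 6.70×10⁻⁵ / 1.30×10⁻⁴ = 5.06 m/s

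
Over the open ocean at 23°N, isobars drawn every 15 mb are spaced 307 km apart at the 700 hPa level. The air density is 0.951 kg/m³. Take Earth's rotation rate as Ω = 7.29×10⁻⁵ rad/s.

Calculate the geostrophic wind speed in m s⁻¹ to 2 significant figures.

90 m s⁻¹

Coriolis parameter at 23°N:
f = 2Ω sin φ = 2 × 7.29×10⁻⁵ × sin 23° = 5.70×10⁻⁵ s⁻¹
Pressure gradient: |∂P/∂n| = 1500 Pa / 307000 m = 4.89×10⁻³ Pa/m
Geostrophic balance (pressure-gradient force = Coriolis force):
V_g = (1/(fρ)) |∂P/∂n| = 4.89×10⁻³ / (5.70×10⁻⁵ × 0.951) = 90.2 m/s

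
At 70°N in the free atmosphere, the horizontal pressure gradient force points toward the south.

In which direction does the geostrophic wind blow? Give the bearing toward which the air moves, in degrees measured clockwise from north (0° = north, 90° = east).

270°

The pressure-gradient force points toward the south (bearing 180°).
Geostrophic balance: in the Northern Hemisphere the Coriolis force deflects motion to the right, so the geostrophic wind blows 90° to the right of the pressure-gradient force (low pressure on the left).
Rotating 180° by 90° clockwise gives 270° — the wind blows toward the west.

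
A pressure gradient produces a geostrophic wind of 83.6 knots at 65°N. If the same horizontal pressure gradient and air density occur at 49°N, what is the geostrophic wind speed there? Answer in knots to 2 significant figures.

100 knots

With the same pressure gradient and density, V_g ∝ 1/f ∝ 1/sin φ.
V₂ = V₁ · sin φ₁ / sin φ₂ = 83.6 × sin 65° / sin 49°
V₂ = 83.6 × 0.9063/0.7547 = 100 knots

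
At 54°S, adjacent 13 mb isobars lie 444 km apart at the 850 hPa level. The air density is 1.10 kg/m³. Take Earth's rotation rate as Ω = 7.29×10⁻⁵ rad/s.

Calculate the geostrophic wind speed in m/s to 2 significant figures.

Coriolis parameter at 54°S:
f = 2Ω sin φ = 2 × 7.29×10⁻⁵ × sin 54° = 1.18×10⁻⁴ s⁻¹
Pressure gradient: |∂P/∂n| = 1300 Pa / 444000 m = 2.93×10⁻³ Pa/m
Geostrophic balance (pressure-gradient force = Coriolis force):
V_g = (1/(fρ)) |∂P/∂n| = 2.93×10⁻³ / (1.18×10⁻⁴ × 1.10) = 22.6 m/s

23 m/s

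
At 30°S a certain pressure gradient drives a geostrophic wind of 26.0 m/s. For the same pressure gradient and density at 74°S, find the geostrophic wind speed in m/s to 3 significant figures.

13.5 m/s

With the same pressure gradient and density, V_g ∝ 1/f ∝ 1/sin φ.
V₂ = V₁ · sin φ₁ / sin φ₂ = 26.0 × sin 30° / sin 74°
V₂ = 26.0 × 0.5000/0.9613 = 13.5 m/s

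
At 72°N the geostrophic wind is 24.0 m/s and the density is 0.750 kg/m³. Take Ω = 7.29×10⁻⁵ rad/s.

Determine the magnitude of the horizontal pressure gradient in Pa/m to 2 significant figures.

2.5×10⁻³ Pa/m

Coriolis parameter at 72°N:
f = 2Ω sin φ = 2 × 7.29×10⁻⁵ × sin 72° = 1.39×10⁻⁴ s⁻¹
Geostrophic balance rearranged: |∂P/∂n| = f ρ V_g
|∂P/∂n| = 1.39×10⁻⁴ × 0.750 × 24.0 = 2.50×10⁻³ Pa/m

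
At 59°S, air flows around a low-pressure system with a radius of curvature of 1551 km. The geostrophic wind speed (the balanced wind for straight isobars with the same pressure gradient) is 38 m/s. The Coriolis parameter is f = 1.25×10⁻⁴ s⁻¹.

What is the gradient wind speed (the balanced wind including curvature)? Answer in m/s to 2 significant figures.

Around a low, centrifugal force acts outward with Coriolis, so pressure-gradient force balances both:
(1/ρ)|∂P/∂n| = fV + V²/R  →  V² + fR·V − fR·V_g = 0
With fR = 1.25×10⁻⁴ × 1551×10³ m = 194 m/s:
V = [−fR + √((fR)² + 4 fR V_g)]/2 = [−194 + √(194² + 4×194×38)]/2 = 32.5 m/s
Subgeostrophic (V < V_g = 38 m/s), as expected around a low.

33 m/s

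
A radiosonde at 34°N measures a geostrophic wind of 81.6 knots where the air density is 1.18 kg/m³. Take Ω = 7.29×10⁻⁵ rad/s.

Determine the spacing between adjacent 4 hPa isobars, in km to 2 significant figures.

99 km

Coriolis parameter at 34°N:
f = 2Ω sin φ = 2 × 7.29×10⁻⁵ × sin 34° = 8.15×10⁻⁵ s⁻¹
Wind speed in SI: 81.6 knots = 42.0 m/s
Geostrophic balance rearranged: |∂P/∂n| = f ρ V_g
|∂P/∂n| = 8.15×10⁻⁵ × 1.18 × 42.0 = 4.04×10⁻³ Pa/m
Isobar spacing: Δn = ΔP/|∂P/∂n| = 400 Pa / 4.04×10⁻³ Pa/m = 99045 m ≈ 99 km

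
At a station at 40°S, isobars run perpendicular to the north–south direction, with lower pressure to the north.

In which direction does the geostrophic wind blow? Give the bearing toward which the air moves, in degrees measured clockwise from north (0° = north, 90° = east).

The pressure-gradient force points toward the north (bearing 000°).
Geostrophic balance: in the Southern Hemisphere the Coriolis force deflects motion to the left, so the geostrophic wind blows 90° to the left of the pressure-gradient force (low pressure on the right).
Rotating 000° by 90° counterclockwise gives 270° — the wind blows toward the west.

270°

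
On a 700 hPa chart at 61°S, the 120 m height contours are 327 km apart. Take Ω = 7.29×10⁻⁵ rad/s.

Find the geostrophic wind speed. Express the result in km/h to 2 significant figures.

Coriolis parameter at 61°S:
f = 2Ω sin φ = 2 × 7.29×10⁻⁵ × sin 61° = 1.28×10⁻⁴ s⁻¹
Height gradient: |∂Z/∂n| = 120 m / 327000 m = 3.67×10⁻⁴
On a pressure surface, geostrophic balance gives V_g = (g/f)|∂Z/∂n|:
V_g = 9.81 × 3.67×10⁻⁴ / 1.28×10⁻⁴ = 28.2 m/s
Converting: 28.2 m/s × 3.6 = 100 km/h

100 km/h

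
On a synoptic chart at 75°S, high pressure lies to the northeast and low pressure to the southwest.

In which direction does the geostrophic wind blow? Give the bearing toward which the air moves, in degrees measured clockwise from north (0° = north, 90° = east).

The pressure-gradient force points toward the southwest (bearing 225°).
Geostrophic balance: in the Southern Hemisphere the Coriolis force deflects motion to the left, so the geostrophic wind blows 90° to the left of the pressure-gradient force (low pressure on the right).
Rotating 225° by 90° counterclockwise gives 135° — the wind blows toward the southeast.

135°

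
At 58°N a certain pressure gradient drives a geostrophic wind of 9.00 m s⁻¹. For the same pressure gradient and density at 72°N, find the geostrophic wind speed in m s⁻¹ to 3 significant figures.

With the same pressure gradient and density, V_g ∝ 1/f ∝ 1/sin φ.
V₂ = V₁ · sin φ₁ / sin φ₂ = 9.00 × sin 58° / sin 72°
V₂ = 9.00 × 0.8480/0.9511 = 8.03 m s⁻¹

8.03 m s⁻¹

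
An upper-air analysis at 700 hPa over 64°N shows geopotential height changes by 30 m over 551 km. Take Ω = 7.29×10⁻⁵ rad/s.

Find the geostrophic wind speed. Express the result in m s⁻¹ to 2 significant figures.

4.1 m s⁻¹

Coriolis parameter at 64°N:
f = 2Ω sin φ = 2 × 7.29×10⁻⁵ × sin 64° = 1.31×10⁻⁴ s⁻¹
Height gradient: |∂Z/∂n| = 30 m / 551000 m = 5.44×10⁻⁵
On a pressure surface, geostrophic balance gives V_g = (g/f)|∂Z/∂n|:
V_g = 9.81 × 5.44×10⁻⁵ / 1.31×10⁻⁴ = 4.08 m/s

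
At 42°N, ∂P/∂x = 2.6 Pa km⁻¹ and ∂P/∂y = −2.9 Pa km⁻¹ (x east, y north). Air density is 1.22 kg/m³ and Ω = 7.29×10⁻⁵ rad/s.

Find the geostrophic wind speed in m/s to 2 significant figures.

Coriolis parameter at 42°N:
f = 2Ω sin φ = 2 × 7.29×10⁻⁵ × sin 42° = 9.76×10⁻⁵ s⁻¹
Component geostrophic relations (x east, y north):
u_g = −(1/(fρ)) ∂P/∂y,  v_g = (1/(fρ)) ∂P/∂x
u_g = −(−2.9×10⁻³)/(9.76×10⁻⁵ × 1.22) = 24.4 m/s;  v_g = (2.6×10⁻³)/(9.76×10⁻⁵ × 1.22) = 21.8 m/s
|V_g| = √(u_g² + v_g²) = 32.7 m/s

33 m/s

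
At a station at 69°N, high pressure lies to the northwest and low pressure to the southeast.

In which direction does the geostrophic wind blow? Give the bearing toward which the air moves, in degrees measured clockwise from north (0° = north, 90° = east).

The pressure-gradient force points toward the southeast (bearing 135°).
Geostrophic balance: in the Northern Hemisphere the Coriolis force deflects motion to the right, so the geostrophic wind blows 90° to the right of the pressure-gradient force (low pressure on the left).
Rotating 135° by 90° clockwise gives 225° — the wind blows toward the southwest.

225°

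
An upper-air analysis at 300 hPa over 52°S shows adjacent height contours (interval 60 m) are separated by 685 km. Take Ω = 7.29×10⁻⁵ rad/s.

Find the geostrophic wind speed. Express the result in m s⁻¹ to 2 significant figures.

Coriolis parameter at 52°S:
f = 2Ω sin φ = 2 × 7.29×10⁻⁵ × sin 52° = 1.15×10⁻⁴ s⁻¹
Height gradient: |∂Z/∂n| = 60 m / 685000 m = 8.76×10⁻⁵
On a pressure surface, geostrophic balance gives V_g = (g/f)|∂Z/∂n|:
V_g = 9.81 × 8.76×10⁻⁵ / 1.15×10⁻⁴ = 7.48 m/s

7.5 m s⁻¹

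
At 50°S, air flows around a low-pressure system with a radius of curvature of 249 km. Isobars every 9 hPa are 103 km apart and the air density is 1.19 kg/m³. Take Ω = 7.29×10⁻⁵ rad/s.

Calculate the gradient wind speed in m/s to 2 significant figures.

31 m/s

Coriolis parameter at 50°S:
f = 2Ω sin φ = 2 × 7.29×10⁻⁵ × sin 50° = 1.12×10⁻⁴ s⁻¹
Pressure gradient: |∂P/∂n| = 900 Pa / 103000 m = 8.74×10⁻³ Pa/m
Geostrophic speed: V_g = |∂P/∂n|/(fρ) = 8.74×10⁻³/(1.12×10⁻⁴ × 1.19) = 65.7 m/s
Around a low, centrifugal force acts outward with Coriolis, so pressure-gradient force balances both:
(1/ρ)|∂P/∂n| = fV + V²/R  →  V² + fR·V − fR·V_g = 0
With fR = 1.12×10⁻⁴ × 249×10³ m = 27.8 m/s:
V = [−fR + √((fR)² + 4 fR V_g)]/2 = [−27.8 + √(27.8² + 4×27.8×65.7)]/2 = 31.1 m/s
Subgeostrophic (V < V_g = 65.7 m/s), as expected around a low.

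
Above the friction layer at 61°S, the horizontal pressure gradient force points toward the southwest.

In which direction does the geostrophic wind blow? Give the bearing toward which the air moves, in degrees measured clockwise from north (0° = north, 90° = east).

The pressure-gradient force points toward the southwest (bearing 225°).
Geostrophic balance: in the Southern Hemisphere the Coriolis force deflects motion to the left, so the geostrophic wind blows 90° to the left of the pressure-gradient force (low pressure on the right).
Rotating 225° by 90° counterclockwise gives 135° — the wind blows toward the southeast.

135°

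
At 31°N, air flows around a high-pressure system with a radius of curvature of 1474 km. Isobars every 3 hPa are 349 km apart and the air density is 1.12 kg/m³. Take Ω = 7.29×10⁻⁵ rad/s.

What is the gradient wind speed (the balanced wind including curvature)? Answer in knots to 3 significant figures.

22.1 knots

Coriolis parameter at 31°N:
f = 2Ω sin φ = 2 × 7.29×10⁻⁵ × sin 31° = 7.51×10⁻⁵ s⁻¹
Pressure gradient: |∂P/∂n| = 300 Pa / 349000 m = 8.60×10⁻⁴ Pa/m
Geostrophic speed: V_g = |∂P/∂n|/(fρ) = 8.60×10⁻⁴/(7.51×10⁻⁵ × 1.12) = 10.2 m/s
Around a high, pressure-gradient force acts outward with centrifugal, so Coriolis balances both:
fV = (1/ρ)|∂P/∂n| + V²/R  →  V² − fR·V + fR·V_g = 0
With fR = 7.51×10⁻⁵ × 1474×10³ m = 111 m/s:
V = [fR − √((fR)² − 4 fR V_g)]/2 = [111 − √(111² − 4×111×10.2)]/2 = 11.4 m/s
Supergeostrophic (V > V_g = 10.2 m/s), as expected around a high.
Converting: 11.4 m/s × 1.944 = 22.1 knots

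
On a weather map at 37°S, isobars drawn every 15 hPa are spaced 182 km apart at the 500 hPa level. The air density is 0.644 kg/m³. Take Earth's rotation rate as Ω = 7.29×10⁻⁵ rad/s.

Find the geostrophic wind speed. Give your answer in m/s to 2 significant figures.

150 m/s

Coriolis parameter at 37°S:
f = 2Ω sin φ = 2 × 7.29×10⁻⁵ × sin 37° = 8.77×10⁻⁵ s⁻¹
Pressure gradient: |∂P/∂n| = 1500 Pa / 182000 m = 8.24×10⁻³ Pa/m
Geostrophic balance (pressure-gradient force = Coriolis force):
V_g = (1/(fρ)) |∂P/∂n| = 8.24×10⁻³ / (8.77×10⁻⁵ × 0.644) = 146 m/s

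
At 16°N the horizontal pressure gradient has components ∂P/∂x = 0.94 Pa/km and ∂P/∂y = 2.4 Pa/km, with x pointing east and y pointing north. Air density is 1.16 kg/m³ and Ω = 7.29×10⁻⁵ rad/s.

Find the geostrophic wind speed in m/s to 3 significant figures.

55.3 m/s

Coriolis parameter at 16°N:
f = 2Ω sin φ = 2 × 7.29×10⁻⁵ × sin 16° = 4.02×10⁻⁵ s⁻¹
Component geostrophic relations (x east, y north):
u_g = −(1/(fρ)) ∂P/∂y,  v_g = (1/(fρ)) ∂P/∂x
u_g = −(2.4×10⁻³)/(4.02×10⁻⁵ × 1.16) = −51.5 m/s;  v_g = (0.94×10⁻³)/(4.02×10⁻⁵ × 1.16) = 20.2 m/s
|V_g| = √(u_g² + v_g²) = 55.3 m/s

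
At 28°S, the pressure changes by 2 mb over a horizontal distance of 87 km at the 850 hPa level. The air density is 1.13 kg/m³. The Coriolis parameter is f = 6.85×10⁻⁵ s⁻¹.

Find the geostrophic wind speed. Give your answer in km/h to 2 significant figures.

Pressure gradient: |∂P/∂n| = 200 Pa / 87000 m = 2.30×10⁻³ Pa/m
Geostrophic balance (pressure-gradient force = Coriolis force):
V_g = (1/(fρ)) |∂P/∂n| = 2.30×10⁻³ / (6.85×10⁻⁵ × 1.13) = 29.7 m/s
Converting: 29.7 m/s × 3.6 = 110 km/h

110 km/h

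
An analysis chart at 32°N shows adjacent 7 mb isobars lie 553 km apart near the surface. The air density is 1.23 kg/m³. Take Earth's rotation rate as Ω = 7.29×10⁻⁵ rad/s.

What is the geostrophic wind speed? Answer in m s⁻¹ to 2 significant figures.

13 m s⁻¹

Coriolis parameter at 32°N:
f = 2Ω sin φ = 2 × 7.29×10⁻⁵ × sin 32° = 7.73×10⁻⁵ s⁻¹
Pressure gradient: |∂P/∂n| = 700 Pa / 553000 m = 1.27×10⁻³ Pa/m
Geostrophic balance (pressure-gradient force = Coriolis force):
V_g = (1/(fρ)) |∂P/∂n| = 1.27×10⁻³ / (7.73×10⁻⁵ × 1.23) = 13.3 m/s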